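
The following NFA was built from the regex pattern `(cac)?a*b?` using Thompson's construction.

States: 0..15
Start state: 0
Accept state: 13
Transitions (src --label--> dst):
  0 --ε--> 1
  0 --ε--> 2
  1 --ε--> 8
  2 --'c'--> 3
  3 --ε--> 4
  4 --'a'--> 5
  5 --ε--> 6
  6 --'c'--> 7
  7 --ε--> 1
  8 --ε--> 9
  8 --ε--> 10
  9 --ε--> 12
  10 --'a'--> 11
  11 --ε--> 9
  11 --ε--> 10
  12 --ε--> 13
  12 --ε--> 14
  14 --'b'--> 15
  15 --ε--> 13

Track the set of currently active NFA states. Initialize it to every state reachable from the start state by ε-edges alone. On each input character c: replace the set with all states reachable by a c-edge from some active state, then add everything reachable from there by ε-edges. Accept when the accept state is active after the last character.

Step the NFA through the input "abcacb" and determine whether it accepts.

start: ε-closure({0}) = {0,1,2,8,9,10,12,13,14}
'a' @ 1: {9,10,11,12,13,14}  ✓accept
'b' @ 2: {13,15}  ✓accept
'c' @ 3: {}  — no active states
rest 'acb' ignored (set empty)
end set {} — state 13 not in

Answer: REJECT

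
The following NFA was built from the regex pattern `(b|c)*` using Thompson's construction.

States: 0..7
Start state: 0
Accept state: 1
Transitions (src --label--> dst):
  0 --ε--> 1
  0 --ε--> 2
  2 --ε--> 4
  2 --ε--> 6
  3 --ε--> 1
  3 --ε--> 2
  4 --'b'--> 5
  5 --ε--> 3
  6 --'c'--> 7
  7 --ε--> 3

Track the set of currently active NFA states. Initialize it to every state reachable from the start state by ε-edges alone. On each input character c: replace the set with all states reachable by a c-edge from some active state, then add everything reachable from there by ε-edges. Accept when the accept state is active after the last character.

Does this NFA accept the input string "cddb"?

initial (ε-close {0}): {0,1,2,4,6}
'c' @ 1: {1,2,3,4,6,7}  (accept∈set)
'd' @ 2: {}  — no active states
rest 'db' ignored (set empty)
end set {} — state 1 not in

Answer: REJECT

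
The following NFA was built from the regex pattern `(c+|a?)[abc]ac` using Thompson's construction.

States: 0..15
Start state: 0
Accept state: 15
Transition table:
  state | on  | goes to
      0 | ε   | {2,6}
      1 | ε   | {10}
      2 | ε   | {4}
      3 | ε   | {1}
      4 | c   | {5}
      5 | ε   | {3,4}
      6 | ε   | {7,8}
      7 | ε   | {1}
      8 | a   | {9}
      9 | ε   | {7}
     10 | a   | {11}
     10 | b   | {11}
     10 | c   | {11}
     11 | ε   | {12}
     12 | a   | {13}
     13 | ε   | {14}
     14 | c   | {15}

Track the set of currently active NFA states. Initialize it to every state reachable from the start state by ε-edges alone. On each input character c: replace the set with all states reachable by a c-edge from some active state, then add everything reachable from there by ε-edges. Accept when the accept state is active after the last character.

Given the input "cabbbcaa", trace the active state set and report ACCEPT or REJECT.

Answer: REJECT

Derivation:
initial (ε-close {0}): {0,1,2,4,6,7,8,10}
'c' @ 1: {1,3,4,5,10,11,12}
'a' @ 2: {11,12,13,14}
'b' @ 3: {}  — dead — no transitions
rest 'bbcaa' ignored (set empty)
end set {} — state 15 not in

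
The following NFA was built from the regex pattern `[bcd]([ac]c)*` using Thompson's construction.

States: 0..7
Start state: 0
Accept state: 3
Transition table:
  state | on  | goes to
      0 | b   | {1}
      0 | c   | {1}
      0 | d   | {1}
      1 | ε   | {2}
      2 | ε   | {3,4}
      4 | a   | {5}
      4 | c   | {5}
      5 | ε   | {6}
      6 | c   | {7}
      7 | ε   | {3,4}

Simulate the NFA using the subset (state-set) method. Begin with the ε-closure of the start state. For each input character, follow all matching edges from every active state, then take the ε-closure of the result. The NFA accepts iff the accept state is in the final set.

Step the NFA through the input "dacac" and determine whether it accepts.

start: ε-closure({0}) = {0}
'd' @ 1: {1,2,3,4}  ✓accept
'a' @ 2: {5,6}
'c' @ 3: {3,4,7}  ✓accept
'a' @ 4: {5,6}
'c' @ 5: {3,4,7}  ✓accept
final: {3,4,7}; accept 3 in set

Answer: ACCEPT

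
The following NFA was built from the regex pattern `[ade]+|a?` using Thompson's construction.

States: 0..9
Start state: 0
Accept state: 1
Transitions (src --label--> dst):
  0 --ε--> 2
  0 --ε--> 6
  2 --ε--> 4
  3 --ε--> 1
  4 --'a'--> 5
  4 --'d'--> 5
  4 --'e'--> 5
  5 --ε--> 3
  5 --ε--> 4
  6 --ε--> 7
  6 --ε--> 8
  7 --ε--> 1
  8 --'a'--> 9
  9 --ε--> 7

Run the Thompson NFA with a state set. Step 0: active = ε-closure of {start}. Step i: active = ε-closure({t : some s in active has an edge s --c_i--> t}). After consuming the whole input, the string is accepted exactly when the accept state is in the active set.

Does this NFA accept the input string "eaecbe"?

Answer: REJECT

Trace:
S₀ = ε-closure({0}) = {0,1,2,4,6,7,8}
'e' @ 1: {1,3,4,5}  (accept∈set)
'a' @ 2: {1,3,4,5}  (accept∈set)
'e' @ 3: {1,3,4,5}  (accept∈set)
'c' @ 4: {}  — state set empty
rest 'be' ignored (set empty)
final: {}; accept 1 not in set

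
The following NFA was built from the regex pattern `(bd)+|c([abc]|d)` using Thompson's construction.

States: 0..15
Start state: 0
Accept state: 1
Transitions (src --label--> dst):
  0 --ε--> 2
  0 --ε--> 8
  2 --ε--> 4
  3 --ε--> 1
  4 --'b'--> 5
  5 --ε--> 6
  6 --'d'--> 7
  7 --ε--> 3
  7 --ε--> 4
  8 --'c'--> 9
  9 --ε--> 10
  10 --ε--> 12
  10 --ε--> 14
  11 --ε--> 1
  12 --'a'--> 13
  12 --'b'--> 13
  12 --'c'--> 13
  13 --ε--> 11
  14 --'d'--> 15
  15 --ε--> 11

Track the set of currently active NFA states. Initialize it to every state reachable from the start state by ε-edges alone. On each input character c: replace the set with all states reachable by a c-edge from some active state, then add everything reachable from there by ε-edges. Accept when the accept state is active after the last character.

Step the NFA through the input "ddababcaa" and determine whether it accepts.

Answer: REJECT

Derivation:
S₀ = ε-closure({0}) = {0,2,4,8}
'd' @ 1: {}  — state set empty
rest 'dababcaa' ignored (set empty)
final: {}; accept 1 not in set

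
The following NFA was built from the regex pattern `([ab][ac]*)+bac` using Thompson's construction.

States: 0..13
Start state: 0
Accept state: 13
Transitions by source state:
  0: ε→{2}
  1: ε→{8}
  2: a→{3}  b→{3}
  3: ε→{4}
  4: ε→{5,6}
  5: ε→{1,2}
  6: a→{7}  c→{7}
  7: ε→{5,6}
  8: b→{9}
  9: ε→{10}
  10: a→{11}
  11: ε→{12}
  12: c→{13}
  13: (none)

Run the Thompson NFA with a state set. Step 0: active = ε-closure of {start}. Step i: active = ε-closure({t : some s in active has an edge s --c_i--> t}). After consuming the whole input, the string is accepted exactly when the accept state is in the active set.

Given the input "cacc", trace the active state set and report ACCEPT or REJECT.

start: ε-closure({0}) = {0,2}
'c' @ 1: {}  — dead — no transitions
rest 'acc' ignored (set empty)
after full input: {}  (accept=13 not in)

Answer: REJECT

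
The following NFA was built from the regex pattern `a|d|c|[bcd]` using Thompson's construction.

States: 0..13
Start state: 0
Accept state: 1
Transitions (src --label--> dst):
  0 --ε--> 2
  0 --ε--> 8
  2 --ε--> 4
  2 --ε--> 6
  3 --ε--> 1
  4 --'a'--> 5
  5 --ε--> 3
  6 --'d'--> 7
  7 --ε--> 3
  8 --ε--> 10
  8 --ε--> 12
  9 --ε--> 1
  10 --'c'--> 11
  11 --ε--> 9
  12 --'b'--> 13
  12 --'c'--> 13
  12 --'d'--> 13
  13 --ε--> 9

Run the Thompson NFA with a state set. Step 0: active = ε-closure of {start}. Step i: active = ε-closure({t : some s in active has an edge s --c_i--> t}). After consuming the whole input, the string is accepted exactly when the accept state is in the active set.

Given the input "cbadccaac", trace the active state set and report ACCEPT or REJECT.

Answer: REJECT

Steps:
initial (ε-close {0}): {0,2,4,6,8,10,12}
'c' @ 1: {1,9,11,13}  ✓accept
'b' @ 2: {}  — dead — no transitions
rest 'adccaac' ignored (set empty)
final: {}; accept 1 not in set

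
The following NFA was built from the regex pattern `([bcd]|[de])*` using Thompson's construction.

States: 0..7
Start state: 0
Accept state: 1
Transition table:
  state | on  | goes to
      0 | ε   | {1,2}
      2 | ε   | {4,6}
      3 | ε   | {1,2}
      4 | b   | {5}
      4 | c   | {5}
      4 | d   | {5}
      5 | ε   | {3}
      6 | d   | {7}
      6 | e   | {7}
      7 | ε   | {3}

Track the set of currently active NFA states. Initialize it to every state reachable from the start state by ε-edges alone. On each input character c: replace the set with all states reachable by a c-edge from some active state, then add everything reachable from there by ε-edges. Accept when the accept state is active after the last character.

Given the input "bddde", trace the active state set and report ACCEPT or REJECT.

initial (ε-close {0}): {0,1,2,4,6}
'b' @ 1: {1,2,3,4,5,6}  [accepting]
'd' @ 2: {1,2,3,4,5,6,7}  [accepting]
'd' @ 3: {1,2,3,4,5,6,7}  [accepting]
'd' @ 4: {1,2,3,4,5,6,7}  [accepting]
'e' @ 5: {1,2,3,4,6,7}  [accepting]
final: {1,2,3,4,6,7}; accept 1 in set

Answer: ACCEPT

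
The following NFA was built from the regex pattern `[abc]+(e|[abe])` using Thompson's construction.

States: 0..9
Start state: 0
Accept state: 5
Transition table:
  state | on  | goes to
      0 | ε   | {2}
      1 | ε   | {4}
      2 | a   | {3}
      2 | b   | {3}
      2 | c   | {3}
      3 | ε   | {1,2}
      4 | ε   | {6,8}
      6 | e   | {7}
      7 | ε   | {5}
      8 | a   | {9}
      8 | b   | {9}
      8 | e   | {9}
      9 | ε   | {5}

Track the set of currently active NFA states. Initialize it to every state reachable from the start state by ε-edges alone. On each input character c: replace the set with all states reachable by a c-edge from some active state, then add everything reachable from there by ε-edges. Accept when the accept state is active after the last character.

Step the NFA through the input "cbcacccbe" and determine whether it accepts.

initial (ε-close {0}): {0,2}
'c' @ 1: {1,2,3,4,6,8}
'b' @ 2: {1,2,3,4,5,6,8,9}  [accepting]
'c' @ 3: {1,2,3,4,6,8}
'a' @ 4: {1,2,3,4,5,6,8,9}  [accepting]
'c' @ 5: {1,2,3,4,6,8}
'c' @ 6: {1,2,3,4,6,8}
'c' @ 7: {1,2,3,4,6,8}
'b' @ 8: {1,2,3,4,5,6,8,9}  [accepting]
'e' @ 9: {5,7,9}  [accepting]
end set {5,7,9} — state 5 in

Answer: ACCEPT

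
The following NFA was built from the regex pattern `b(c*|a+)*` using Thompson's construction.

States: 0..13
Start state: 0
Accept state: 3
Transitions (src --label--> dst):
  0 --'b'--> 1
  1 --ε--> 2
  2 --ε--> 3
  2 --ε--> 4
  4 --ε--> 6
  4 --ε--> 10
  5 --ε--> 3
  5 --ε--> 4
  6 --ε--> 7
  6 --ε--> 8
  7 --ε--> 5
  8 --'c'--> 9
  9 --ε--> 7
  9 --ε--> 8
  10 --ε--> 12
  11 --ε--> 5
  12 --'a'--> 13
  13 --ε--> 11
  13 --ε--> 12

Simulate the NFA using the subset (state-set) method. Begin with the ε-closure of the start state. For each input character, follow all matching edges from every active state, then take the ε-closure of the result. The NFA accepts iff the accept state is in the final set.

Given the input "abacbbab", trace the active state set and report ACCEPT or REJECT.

Answer: REJECT

Trace:
start: ε-closure({0}) = {0}
'a' @ 1: {}  — no active states
rest 'bacbbab' ignored (set empty)
final: {}; accept 3 not in set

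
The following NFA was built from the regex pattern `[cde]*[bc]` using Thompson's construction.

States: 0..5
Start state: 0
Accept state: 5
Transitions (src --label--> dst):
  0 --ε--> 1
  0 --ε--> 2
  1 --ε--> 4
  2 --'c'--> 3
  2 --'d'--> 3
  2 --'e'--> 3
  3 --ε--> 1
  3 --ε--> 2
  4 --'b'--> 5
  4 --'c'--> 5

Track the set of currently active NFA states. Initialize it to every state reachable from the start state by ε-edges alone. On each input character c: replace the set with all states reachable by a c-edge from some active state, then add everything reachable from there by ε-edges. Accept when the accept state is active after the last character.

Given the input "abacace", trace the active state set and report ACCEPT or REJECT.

start: ε-closure({0}) = {0,1,2,4}
'a' @ 1: {}  — state set empty
rest 'bacace' ignored (set empty)
after full input: {}  (accept=5 not in)

Answer: REJECT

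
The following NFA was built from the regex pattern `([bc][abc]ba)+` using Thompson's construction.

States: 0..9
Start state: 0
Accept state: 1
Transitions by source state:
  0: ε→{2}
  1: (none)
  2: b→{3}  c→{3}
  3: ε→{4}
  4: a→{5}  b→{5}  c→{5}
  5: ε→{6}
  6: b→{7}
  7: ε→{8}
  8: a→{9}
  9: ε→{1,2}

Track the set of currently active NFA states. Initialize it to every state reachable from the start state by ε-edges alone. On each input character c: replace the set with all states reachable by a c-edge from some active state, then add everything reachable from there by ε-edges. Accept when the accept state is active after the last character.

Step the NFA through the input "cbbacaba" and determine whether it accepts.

initial (ε-close {0}): {0,2}
'c' @ 1: {3,4}
'b' @ 2: {5,6}
'b' @ 3: {7,8}
'a' @ 4: {1,2,9}  (accept∈set)
'c' @ 5: {3,4}
'a' @ 6: {5,6}
'b' @ 7: {7,8}
'a' @ 8: {1,2,9}  (accept∈set)
end set {1,2,9} — state 1 in

Answer: ACCEPT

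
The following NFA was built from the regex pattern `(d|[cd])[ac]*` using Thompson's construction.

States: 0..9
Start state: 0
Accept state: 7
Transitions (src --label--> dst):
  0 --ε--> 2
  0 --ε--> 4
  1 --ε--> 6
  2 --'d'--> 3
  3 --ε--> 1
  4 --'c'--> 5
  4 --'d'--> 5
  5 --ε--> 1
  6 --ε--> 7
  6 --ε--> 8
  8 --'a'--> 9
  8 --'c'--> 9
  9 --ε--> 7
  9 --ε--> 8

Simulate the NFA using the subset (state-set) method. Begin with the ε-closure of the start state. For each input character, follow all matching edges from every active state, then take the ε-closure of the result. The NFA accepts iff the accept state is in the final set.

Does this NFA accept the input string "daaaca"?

initial (ε-close {0}): {0,2,4}
'd' @ 1: {1,3,5,6,7,8}  ✓accept
'a' @ 2: {7,8,9}  ✓accept
'a' @ 3: {7,8,9}  ✓accept
'a' @ 4: {7,8,9}  ✓accept
'c' @ 5: {7,8,9}  ✓accept
'a' @ 6: {7,8,9}  ✓accept
end set {7,8,9} — state 7 in

Answer: ACCEPT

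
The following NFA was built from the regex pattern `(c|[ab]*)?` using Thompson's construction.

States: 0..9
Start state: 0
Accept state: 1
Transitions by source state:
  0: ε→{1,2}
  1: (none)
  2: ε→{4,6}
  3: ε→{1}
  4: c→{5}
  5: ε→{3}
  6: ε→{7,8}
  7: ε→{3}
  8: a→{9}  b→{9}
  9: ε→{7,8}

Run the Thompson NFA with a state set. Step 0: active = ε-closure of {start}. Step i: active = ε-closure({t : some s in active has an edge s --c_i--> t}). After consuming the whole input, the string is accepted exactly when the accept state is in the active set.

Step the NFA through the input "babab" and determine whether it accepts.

Answer: ACCEPT

Steps:
S₀ = ε-closure({0}) = {0,1,2,3,4,6,7,8}
'b' @ 1: {1,3,7,8,9}  ✓accept
'a' @ 2: {1,3,7,8,9}  ✓accept
'b' @ 3: {1,3,7,8,9}  ✓accept
'a' @ 4: {1,3,7,8,9}  ✓accept
'b' @ 5: {1,3,7,8,9}  ✓accept
end set {1,3,7,8,9} — state 1 in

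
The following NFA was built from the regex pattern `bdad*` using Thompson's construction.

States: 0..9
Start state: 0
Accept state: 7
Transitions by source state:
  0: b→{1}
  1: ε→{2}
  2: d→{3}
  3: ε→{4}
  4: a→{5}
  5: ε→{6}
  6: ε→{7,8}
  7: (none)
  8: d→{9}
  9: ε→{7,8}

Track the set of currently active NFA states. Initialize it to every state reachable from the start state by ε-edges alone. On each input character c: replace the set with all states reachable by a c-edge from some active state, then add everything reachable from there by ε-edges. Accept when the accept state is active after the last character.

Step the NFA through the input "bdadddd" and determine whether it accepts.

start: ε-closure({0}) = {0}
'b' @ 1: {1,2}
'd' @ 2: {3,4}
'a' @ 3: {5,6,7,8}  [accepting]
'd' @ 4: {7,8,9}  [accepting]
'd' @ 5: {7,8,9}  [accepting]
'd' @ 6: {7,8,9}  [accepting]
'd' @ 7: {7,8,9}  [accepting]
end set {7,8,9} — state 7 in

Answer: ACCEPT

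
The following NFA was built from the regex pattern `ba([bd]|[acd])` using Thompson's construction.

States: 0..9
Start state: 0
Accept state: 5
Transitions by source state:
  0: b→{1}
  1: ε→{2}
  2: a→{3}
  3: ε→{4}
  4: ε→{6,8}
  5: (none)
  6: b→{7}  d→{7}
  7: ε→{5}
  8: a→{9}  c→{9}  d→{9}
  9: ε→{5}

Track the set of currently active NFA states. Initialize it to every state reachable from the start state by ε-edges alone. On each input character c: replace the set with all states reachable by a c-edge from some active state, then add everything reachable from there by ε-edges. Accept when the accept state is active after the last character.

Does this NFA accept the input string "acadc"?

Answer: REJECT

Trace:
initial (ε-close {0}): {0}
'a' @ 1: {}  — dead — no transitions
rest 'cadc' ignored (set empty)
after full input: {}  (accept=5 not in)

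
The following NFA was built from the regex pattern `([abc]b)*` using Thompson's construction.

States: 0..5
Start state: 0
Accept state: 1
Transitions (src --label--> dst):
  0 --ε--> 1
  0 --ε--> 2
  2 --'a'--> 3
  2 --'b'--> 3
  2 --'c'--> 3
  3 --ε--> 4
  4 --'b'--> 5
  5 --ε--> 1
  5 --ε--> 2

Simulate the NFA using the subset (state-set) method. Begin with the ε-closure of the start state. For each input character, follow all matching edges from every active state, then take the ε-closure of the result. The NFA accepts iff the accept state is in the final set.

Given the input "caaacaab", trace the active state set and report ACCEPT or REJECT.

initial (ε-close {0}): {0,1,2}
'c' @ 1: {3,4}
'a' @ 2: {}  — no active states
rest 'aacaab' ignored (set empty)
end set {} — state 1 not in

Answer: REJECT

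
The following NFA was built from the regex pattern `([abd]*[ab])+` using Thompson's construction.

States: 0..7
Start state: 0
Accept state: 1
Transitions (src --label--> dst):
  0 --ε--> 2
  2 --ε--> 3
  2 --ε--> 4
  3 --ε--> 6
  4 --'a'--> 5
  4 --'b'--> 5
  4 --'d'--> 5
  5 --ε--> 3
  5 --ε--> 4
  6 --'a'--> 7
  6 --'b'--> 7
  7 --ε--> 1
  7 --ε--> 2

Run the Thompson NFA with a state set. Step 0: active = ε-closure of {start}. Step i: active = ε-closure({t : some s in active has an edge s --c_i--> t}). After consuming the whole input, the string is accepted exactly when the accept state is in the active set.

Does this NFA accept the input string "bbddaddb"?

S₀ = ε-closure({0}) = {0,2,3,4,6}
'b' @ 1: {1,2,3,4,5,6,7}  [accepting]
'b' @ 2: {1,2,3,4,5,6,7}  [accepting]
'd' @ 3: {3,4,5,6}
'd' @ 4: {3,4,5,6}
'a' @ 5: {1,2,3,4,5,6,7}  [accepting]
'd' @ 6: {3,4,5,6}
'd' @ 7: {3,4,5,6}
'b' @ 8: {1,2,3,4,5,6,7}  [accepting]
final: {1,2,3,4,5,6,7}; accept 1 in set

Answer: ACCEPT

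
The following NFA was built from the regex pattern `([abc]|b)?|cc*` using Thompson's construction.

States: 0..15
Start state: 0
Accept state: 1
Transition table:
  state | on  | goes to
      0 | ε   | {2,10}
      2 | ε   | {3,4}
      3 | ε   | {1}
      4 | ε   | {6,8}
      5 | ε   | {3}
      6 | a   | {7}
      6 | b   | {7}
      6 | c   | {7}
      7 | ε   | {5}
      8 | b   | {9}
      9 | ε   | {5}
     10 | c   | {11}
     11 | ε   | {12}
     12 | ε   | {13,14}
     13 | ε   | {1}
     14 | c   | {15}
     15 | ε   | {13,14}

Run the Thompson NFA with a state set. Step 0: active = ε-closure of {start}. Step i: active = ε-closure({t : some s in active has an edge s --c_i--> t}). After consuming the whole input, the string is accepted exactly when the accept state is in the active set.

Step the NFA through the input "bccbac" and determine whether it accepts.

S₀ = ε-closure({0}) = {0,1,2,3,4,6,8,10}
'b' @ 1: {1,3,5,7,9}  [accepting]
'c' @ 2: {}  — no active states
rest 'cbac' ignored (set empty)
final: {}; accept 1 not in set

Answer: REJECT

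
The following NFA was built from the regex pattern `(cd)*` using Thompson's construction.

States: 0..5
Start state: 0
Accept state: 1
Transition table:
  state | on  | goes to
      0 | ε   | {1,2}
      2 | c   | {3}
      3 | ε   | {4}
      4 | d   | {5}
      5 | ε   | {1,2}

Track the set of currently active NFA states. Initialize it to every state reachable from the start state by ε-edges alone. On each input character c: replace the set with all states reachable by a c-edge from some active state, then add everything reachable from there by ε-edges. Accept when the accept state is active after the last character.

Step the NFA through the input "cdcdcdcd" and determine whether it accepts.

S₀ = ε-closure({0}) = {0,1,2}
'c' @ 1: {3,4}
'd' @ 2: {1,2,5}  (accept∈set)
'c' @ 3: {3,4}
'd' @ 4: {1,2,5}  (accept∈set)
'c' @ 5: {3,4}
'd' @ 6: {1,2,5}  (accept∈set)
'c' @ 7: {3,4}
'd' @ 8: {1,2,5}  (accept∈set)
after full input: {1,2,5}  (accept=1 in)

Answer: ACCEPT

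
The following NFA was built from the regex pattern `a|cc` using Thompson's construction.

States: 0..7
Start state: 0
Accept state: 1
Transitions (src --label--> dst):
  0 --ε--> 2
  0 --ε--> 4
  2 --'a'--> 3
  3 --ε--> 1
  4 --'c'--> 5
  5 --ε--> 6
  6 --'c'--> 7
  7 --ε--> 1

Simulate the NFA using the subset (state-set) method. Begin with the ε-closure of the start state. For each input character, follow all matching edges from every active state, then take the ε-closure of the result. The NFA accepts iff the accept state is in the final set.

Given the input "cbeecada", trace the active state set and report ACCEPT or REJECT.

start: ε-closure({0}) = {0,2,4}
'c' @ 1: {5,6}
'b' @ 2: {}  — dead — no transitions
rest 'eecada' ignored (set empty)
final: {}; accept 1 not in set

Answer: REJECT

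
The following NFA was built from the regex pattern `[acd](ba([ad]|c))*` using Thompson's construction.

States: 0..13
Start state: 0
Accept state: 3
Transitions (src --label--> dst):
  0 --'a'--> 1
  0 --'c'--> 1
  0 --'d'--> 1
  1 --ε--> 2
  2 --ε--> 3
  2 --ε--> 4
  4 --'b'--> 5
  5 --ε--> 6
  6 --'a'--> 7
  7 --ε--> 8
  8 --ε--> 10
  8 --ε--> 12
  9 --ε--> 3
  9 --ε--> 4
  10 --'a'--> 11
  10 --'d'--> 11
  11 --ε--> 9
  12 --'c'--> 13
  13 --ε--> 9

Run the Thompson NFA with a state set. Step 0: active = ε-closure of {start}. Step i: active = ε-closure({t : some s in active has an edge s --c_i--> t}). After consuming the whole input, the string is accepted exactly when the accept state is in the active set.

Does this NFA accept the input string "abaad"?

initial (ε-close {0}): {0}
'a' @ 1: {1,2,3,4}  (accept∈set)
'b' @ 2: {5,6}
'a' @ 3: {7,8,10,12}
'a' @ 4: {3,4,9,11}  (accept∈set)
'd' @ 5: {}  — dead — no transitions
end set {} — state 3 not in

Answer: REJECT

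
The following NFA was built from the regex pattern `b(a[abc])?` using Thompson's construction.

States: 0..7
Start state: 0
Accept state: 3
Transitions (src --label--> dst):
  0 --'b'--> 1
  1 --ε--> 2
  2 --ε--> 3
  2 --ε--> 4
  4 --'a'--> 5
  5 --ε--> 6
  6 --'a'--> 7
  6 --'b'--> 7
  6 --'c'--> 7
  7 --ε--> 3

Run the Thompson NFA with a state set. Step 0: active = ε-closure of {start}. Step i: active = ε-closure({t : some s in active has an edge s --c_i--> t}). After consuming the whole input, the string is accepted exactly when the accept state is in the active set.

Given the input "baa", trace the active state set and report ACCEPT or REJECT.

Answer: ACCEPT

Derivation:
start: ε-closure({0}) = {0}
'b' @ 1: {1,2,3,4}  ✓accept
'a' @ 2: {5,6}
'a' @ 3: {3,7}  ✓accept
after full input: {3,7}  (accept=3 in)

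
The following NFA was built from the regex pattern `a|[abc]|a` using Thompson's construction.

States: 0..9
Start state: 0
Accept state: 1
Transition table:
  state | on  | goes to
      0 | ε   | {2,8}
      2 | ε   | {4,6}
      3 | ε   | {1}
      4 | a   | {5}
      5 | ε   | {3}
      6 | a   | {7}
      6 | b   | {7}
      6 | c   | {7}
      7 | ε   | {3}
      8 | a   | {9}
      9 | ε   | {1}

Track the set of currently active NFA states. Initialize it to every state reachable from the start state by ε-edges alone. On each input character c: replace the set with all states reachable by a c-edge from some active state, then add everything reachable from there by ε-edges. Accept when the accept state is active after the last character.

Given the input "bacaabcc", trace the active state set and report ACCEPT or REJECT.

initial (ε-close {0}): {0,2,4,6,8}
'b' @ 1: {1,3,7}  [accepting]
'a' @ 2: {}  — no active states
rest 'caabcc' ignored (set empty)
after full input: {}  (accept=1 not in)

Answer: REJECT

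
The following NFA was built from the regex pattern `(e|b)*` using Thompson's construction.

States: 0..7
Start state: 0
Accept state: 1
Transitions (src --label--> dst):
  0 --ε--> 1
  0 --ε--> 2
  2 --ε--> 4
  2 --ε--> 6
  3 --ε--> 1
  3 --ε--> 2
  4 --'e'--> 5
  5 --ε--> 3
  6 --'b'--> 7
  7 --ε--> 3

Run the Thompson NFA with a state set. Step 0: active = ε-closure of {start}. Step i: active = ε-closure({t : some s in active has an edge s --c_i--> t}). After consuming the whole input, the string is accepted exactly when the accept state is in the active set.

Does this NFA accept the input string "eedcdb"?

initial (ε-close {0}): {0,1,2,4,6}
'e' @ 1: {1,2,3,4,5,6}  (accept∈set)
'e' @ 2: {1,2,3,4,5,6}  (accept∈set)
'd' @ 3: {}  — dead — no transitions
rest 'cdb' ignored (set empty)
after full input: {}  (accept=1 not in)

Answer: REJECT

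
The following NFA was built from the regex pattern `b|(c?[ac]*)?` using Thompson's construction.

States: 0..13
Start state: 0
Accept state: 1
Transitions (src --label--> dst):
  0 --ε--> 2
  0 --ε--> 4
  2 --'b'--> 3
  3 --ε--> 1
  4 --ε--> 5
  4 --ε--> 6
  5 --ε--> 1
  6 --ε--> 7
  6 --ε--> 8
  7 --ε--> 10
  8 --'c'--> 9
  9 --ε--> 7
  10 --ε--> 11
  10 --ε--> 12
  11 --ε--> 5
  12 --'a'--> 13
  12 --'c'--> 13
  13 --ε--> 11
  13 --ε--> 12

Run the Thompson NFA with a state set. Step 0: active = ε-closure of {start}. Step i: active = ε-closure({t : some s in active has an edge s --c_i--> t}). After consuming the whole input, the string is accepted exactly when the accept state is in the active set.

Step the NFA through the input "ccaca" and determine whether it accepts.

Answer: ACCEPT

Steps:
S₀ = ε-closure({0}) = {0,1,2,4,5,6,7,8,10,11,12}
'c' @ 1: {1,5,7,9,10,11,12,13}  (accept∈set)
'c' @ 2: {1,5,11,12,13}  (accept∈set)
'a' @ 3: {1,5,11,12,13}  (accept∈set)
'c' @ 4: {1,5,11,12,13}  (accept∈set)
'a' @ 5: {1,5,11,12,13}  (accept∈set)
final: {1,5,11,12,13}; accept 1 in set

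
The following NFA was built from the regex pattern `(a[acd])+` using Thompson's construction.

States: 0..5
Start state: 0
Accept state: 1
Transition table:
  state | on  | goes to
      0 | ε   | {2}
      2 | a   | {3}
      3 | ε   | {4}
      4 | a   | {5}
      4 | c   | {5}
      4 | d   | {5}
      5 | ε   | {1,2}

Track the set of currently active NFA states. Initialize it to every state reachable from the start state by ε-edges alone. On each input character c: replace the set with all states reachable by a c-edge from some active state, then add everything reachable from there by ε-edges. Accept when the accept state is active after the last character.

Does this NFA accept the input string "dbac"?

S₀ = ε-closure({0}) = {0,2}
'd' @ 1: {}  — state set empty
rest 'bac' ignored (set empty)
after full input: {}  (accept=1 not in)

Answer: REJECT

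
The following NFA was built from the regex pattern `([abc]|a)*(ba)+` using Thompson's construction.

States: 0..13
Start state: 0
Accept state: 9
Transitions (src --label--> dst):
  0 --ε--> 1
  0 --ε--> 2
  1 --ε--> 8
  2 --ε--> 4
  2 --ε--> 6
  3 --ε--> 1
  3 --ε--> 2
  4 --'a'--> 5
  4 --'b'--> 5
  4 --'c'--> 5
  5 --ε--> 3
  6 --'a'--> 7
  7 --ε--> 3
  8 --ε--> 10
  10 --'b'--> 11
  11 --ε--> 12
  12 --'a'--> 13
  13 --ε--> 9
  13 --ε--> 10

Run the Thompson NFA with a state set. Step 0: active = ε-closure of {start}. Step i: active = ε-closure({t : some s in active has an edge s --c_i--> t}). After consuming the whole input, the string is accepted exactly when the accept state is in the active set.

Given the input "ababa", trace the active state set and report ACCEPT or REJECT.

initial (ε-close {0}): {0,1,2,4,6,8,10}
'a' @ 1: {1,2,3,4,5,6,7,8,10}
'b' @ 2: {1,2,3,4,5,6,8,10,11,12}
'a' @ 3: {1,2,3,4,5,6,7,8,9,10,13}  (accept∈set)
'b' @ 4: {1,2,3,4,5,6,8,10,11,12}
'a' @ 5: {1,2,3,4,5,6,7,8,9,10,13}  (accept∈set)
final: {1,2,3,4,5,6,7,8,9,10,13}; accept 9 in set

Answer: ACCEPT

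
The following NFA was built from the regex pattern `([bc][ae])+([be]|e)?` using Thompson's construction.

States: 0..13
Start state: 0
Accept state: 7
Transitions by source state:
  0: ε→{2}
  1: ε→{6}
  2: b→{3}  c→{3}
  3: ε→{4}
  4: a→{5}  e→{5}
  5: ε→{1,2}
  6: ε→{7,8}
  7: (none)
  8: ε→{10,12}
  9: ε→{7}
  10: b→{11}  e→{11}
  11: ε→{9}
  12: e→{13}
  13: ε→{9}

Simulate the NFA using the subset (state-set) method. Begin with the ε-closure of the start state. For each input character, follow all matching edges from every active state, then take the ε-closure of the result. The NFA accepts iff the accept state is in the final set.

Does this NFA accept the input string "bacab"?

Answer: ACCEPT

Derivation:
S₀ = ε-closure({0}) = {0,2}
'b' @ 1: {3,4}
'a' @ 2: {1,2,5,6,7,8,10,12}  (accept∈set)
'c' @ 3: {3,4}
'a' @ 4: {1,2,5,6,7,8,10,12}  (accept∈set)
'b' @ 5: {3,4,7,9,11}  (accept∈set)
end set {3,4,7,9,11} — state 7 in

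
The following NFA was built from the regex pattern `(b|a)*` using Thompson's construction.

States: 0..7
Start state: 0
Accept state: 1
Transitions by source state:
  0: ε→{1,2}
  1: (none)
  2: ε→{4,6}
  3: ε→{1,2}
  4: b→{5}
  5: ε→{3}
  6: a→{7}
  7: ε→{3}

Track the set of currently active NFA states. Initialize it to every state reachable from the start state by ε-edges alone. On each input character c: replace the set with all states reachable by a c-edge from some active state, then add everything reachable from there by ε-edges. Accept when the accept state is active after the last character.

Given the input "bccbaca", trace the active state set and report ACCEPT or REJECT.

Answer: REJECT

Steps:
S₀ = ε-closure({0}) = {0,1,2,4,6}
'b' @ 1: {1,2,3,4,5,6}  (accept∈set)
'c' @ 2: {}  — no active states
rest 'cbaca' ignored (set empty)
final: {}; accept 1 not in set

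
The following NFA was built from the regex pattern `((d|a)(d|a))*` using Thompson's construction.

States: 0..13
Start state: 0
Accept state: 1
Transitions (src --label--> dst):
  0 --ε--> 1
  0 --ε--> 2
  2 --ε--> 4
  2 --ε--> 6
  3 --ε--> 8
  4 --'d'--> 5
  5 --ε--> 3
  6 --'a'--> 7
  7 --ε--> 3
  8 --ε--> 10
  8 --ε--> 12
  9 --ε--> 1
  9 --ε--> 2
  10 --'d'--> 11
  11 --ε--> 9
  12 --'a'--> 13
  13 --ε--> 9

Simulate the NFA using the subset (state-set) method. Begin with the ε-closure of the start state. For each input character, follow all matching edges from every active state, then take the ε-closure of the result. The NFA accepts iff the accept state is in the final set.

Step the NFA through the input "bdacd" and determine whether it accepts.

initial (ε-close {0}): {0,1,2,4,6}
'b' @ 1: {}  — dead — no transitions
rest 'dacd' ignored (set empty)
final: {}; accept 1 not in set

Answer: REJECT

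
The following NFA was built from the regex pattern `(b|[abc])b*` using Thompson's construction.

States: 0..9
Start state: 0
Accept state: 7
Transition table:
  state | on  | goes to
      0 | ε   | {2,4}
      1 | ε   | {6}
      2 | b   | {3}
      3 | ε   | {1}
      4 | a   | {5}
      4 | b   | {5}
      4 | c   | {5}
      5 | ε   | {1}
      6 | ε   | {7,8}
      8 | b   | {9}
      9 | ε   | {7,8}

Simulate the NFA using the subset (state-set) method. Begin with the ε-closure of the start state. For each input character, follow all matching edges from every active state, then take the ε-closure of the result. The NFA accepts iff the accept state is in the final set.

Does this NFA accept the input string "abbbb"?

Answer: ACCEPT

Derivation:
initial (ε-close {0}): {0,2,4}
'a' @ 1: {1,5,6,7,8}  (accept∈set)
'b' @ 2: {7,8,9}  (accept∈set)
'b' @ 3: {7,8,9}  (accept∈set)
'b' @ 4: {7,8,9}  (accept∈set)
'b' @ 5: {7,8,9}  (accept∈set)
final: {7,8,9}; accept 7 in set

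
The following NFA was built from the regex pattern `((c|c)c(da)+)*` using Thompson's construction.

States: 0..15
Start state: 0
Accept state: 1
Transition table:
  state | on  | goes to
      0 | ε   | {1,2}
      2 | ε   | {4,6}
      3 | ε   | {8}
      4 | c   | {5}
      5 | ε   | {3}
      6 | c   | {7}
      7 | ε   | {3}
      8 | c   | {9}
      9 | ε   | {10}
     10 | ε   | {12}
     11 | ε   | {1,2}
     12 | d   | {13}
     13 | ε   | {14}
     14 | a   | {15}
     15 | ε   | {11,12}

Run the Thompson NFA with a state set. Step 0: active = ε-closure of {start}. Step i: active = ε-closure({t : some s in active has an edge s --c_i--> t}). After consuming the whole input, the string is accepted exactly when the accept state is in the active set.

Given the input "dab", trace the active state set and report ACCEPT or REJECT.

Answer: REJECT

Steps:
start: ε-closure({0}) = {0,1,2,4,6}
'd' @ 1: {}  — no active states
rest 'ab' ignored (set empty)
end set {} — state 1 not in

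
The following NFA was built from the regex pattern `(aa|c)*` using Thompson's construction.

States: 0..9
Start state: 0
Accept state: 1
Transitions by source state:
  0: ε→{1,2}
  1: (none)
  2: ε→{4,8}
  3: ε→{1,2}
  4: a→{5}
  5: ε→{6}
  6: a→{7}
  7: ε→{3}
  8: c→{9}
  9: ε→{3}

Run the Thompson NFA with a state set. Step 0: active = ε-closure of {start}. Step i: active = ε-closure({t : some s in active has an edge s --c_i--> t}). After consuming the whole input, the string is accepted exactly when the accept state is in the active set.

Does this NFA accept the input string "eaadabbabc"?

S₀ = ε-closure({0}) = {0,1,2,4,8}
'e' @ 1: {}  — state set empty
rest 'aadabbabc' ignored (set empty)
end set {} — state 1 not in

Answer: REJECT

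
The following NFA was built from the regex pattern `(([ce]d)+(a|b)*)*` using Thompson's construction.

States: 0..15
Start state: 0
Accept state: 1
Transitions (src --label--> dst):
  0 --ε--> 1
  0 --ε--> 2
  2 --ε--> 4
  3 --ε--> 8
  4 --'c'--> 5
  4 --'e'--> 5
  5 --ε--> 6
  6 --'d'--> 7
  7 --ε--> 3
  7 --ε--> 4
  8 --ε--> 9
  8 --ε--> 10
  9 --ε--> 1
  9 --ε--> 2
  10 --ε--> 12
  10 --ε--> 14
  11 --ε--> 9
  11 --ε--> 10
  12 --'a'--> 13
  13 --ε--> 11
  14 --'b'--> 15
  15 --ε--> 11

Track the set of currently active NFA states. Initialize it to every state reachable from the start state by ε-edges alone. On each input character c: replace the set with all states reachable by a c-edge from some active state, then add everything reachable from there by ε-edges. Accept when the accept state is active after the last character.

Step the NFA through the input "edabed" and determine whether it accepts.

Answer: ACCEPT

Steps:
S₀ = ε-closure({0}) = {0,1,2,4}
'e' @ 1: {5,6}
'd' @ 2: {1,2,3,4,7,8,9,10,12,14}  (accept∈set)
'a' @ 3: {1,2,4,9,10,11,12,13,14}  (accept∈set)
'b' @ 4: {1,2,4,9,10,11,12,14,15}  (accept∈set)
'e' @ 5: {5,6}
'd' @ 6: {1,2,3,4,7,8,9,10,12,14}  (accept∈set)
end set {1,2,3,4,7,8,9,10,12,14} — state 1 in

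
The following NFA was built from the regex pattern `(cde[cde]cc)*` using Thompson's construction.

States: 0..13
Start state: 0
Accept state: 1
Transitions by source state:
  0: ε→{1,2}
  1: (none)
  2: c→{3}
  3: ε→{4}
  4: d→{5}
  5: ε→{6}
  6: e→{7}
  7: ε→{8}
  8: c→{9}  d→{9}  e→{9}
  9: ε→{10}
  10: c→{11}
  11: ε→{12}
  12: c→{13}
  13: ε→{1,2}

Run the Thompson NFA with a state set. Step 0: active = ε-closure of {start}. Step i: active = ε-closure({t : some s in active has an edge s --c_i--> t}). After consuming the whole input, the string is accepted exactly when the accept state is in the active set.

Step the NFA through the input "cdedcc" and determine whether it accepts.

Answer: ACCEPT

Trace:
initial (ε-close {0}): {0,1,2}
'c' @ 1: {3,4}
'd' @ 2: {5,6}
'e' @ 3: {7,8}
'd' @ 4: {9,10}
'c' @ 5: {11,12}
'c' @ 6: {1,2,13}  ✓accept
end set {1,2,13} — state 1 in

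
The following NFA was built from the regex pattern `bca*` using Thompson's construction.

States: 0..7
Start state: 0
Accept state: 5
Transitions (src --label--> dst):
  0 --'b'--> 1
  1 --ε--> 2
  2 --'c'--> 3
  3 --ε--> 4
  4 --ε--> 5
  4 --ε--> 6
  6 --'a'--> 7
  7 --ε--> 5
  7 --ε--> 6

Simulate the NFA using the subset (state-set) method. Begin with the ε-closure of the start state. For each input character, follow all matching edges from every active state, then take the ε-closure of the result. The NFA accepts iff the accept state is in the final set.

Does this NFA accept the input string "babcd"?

S₀ = ε-closure({0}) = {0}
'b' @ 1: {1,2}
'a' @ 2: {}  — state set empty
rest 'bcd' ignored (set empty)
end set {} — state 5 not in

Answer: REJECT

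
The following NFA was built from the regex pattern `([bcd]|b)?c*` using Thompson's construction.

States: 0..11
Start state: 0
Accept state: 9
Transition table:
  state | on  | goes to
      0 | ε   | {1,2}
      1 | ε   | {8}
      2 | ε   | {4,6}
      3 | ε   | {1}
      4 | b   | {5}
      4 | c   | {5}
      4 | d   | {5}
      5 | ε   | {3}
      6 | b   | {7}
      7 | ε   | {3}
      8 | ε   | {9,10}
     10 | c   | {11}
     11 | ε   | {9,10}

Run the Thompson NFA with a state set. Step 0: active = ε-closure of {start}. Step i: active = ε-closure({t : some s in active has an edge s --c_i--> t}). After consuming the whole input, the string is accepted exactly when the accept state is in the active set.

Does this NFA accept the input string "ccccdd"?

Answer: REJECT

Steps:
S₀ = ε-closure({0}) = {0,1,2,4,6,8,9,10}
'c' @ 1: {1,3,5,8,9,10,11}  ✓accept
'c' @ 2: {9,10,11}  ✓accept
'c' @ 3: {9,10,11}  ✓accept
'c' @ 4: {9,10,11}  ✓accept
'd' @ 5: {}  — state set empty
rest 'd' ignored (set empty)
end set {} — state 9 not in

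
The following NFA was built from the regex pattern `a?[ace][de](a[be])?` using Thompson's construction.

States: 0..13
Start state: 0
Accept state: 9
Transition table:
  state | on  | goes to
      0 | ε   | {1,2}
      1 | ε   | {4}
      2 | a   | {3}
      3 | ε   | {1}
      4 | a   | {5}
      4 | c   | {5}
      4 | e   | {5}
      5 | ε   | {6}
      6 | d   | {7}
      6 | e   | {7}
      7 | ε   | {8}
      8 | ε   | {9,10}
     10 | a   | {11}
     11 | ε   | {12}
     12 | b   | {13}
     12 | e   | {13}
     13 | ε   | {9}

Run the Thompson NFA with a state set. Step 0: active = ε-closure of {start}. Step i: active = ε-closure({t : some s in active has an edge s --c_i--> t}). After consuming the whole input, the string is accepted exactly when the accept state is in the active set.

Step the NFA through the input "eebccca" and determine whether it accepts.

start: ε-closure({0}) = {0,1,2,4}
'e' @ 1: {5,6}
'e' @ 2: {7,8,9,10}  (accept∈set)
'b' @ 3: {}  — no active states
rest 'ccca' ignored (set empty)
after full input: {}  (accept=9 not in)

Answer: REJECT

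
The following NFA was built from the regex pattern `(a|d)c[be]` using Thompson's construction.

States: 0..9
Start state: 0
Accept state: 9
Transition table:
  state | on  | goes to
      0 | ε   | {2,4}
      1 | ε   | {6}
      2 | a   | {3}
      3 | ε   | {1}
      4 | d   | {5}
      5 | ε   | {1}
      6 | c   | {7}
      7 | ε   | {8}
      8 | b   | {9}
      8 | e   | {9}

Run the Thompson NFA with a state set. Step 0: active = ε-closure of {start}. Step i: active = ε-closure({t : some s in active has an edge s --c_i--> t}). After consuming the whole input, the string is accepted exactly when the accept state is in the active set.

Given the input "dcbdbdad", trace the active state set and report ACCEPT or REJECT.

Answer: REJECT

Derivation:
S₀ = ε-closure({0}) = {0,2,4}
'd' @ 1: {1,5,6}
'c' @ 2: {7,8}
'b' @ 3: {9}  (accept∈set)
'd' @ 4: {}  — state set empty
rest 'bdad' ignored (set empty)
end set {} — state 9 not in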